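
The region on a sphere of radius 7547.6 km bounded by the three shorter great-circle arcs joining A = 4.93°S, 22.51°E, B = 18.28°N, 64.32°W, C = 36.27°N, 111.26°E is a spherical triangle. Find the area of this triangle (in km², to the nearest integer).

Side lengths (central angles): a = 2.1867, b = 1.6041, c = 1.5454 rad; semiperimeter s = 2.6681.
By l'Huilier's theorem, tan(E/4) = √[tan(s/2) tan((s−a)/2) tan((s−b)/2) tan((s−c)/2)], giving spherical excess E = 2.2017 rad.
Area = E·R² = 2.2017 × (7547.6)² ≈ 125422529 km².

125422529 km²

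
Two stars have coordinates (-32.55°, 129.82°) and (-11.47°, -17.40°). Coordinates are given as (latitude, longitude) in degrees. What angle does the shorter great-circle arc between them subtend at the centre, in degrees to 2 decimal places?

Let φ₁ = -0.5681 rad, φ₂ = -0.2002 rad, and Δλ = -2.5695 rad.
Haversine: a = sin²(Δφ/2) + cos φ₁ cos φ₂ sin²(Δλ/2) = 0.0335 + (0.8429)(0.9800)(0.9204) = 0.79377.
Central angle c = 2·arcsin(√a) = 2.19882 rad.
So the angular separation is 125.98°.

125.98°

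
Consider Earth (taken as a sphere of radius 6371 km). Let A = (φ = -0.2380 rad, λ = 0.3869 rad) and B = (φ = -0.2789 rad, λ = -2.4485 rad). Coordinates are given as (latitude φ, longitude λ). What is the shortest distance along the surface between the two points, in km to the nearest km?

With latitudes φ₁ = -13.636°, φ₂ = -15.980° and longitude difference Δλ = -162.456°:
cos c = sin φ₁ sin φ₂ + cos φ₁ cos φ₂ cos Δλ = (-0.2358)(-0.2753) + (0.9718)(0.9614)(-0.9535) = -0.82590,
so c = arccos(-0.82590) = 2.54260 rad.
Distance = R·c = 6371 × 2.5426 ≈ 16199 km.

16199 km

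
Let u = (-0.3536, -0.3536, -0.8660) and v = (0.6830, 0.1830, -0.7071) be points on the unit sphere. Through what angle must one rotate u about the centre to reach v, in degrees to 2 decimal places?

72.17°

u·v = 0.3061; |u| = 1.0000, |v| = 1.0000.
cos θ = (u·v)/(|u||v|) = 0.3061, so θ = 72.17°.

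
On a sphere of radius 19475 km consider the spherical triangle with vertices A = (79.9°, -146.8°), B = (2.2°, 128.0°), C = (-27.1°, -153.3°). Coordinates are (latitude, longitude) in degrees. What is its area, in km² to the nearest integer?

605219857 km²

Side lengths (central angles): a = 1.4133, b = 1.8686, c = 1.5183 rad; semiperimeter s = 2.4001.
By l'Huilier's theorem, tan(E/4) = √[tan(s/2) tan((s−a)/2) tan((s−b)/2) tan((s−c)/2)], giving spherical excess E = 1.5957 rad.
Area = E·R² = 1.5957 × (19475)² ≈ 605219857 km².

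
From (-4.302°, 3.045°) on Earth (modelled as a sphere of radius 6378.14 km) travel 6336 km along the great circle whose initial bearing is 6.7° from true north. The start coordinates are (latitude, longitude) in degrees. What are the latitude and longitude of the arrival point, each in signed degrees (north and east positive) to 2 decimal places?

52.08°, 12.20°

Angular distance δ = d/R = 6336/6378.14 = 0.99339 rad; initial bearing θ = 0.1169 rad.
sin φ₂ = sin φ₁ cos δ + cos φ₁ sin δ cos θ = (-0.0750)(0.5459) + (0.9972)(0.8379)(0.9932) = 0.7889, so φ₂ = 52.08°.
Δλ = atan2(sin θ sin δ cos φ₁, cos δ − sin φ₁ sin φ₂) = atan2(0.0975, 0.6050) = 9.153°.
λ₂ = 3.045° + 9.153° = 12.20°.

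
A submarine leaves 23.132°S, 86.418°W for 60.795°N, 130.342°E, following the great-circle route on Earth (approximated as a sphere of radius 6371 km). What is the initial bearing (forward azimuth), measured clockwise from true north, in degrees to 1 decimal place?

335.8°

With φ₁ = -0.4037, φ₂ = 1.0611, Δλ = -2.5000 rad, the forward-azimuth formula gives
θ = atan2( sin Δλ cos φ₂ , cos φ₁ sin φ₂ − sin φ₁ cos φ₂ cos Δλ ) = atan2(-0.2920, 0.6491) = -24.22°.
Adding 360° brings this into [0°, 360°): 335.8°.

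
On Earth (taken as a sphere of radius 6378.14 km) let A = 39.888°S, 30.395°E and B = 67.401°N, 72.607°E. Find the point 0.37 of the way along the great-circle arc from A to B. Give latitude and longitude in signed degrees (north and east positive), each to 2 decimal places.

0.38°, 41.01°

The central angle between A and B is δ = 1.9537 rad.
With f = 0.37, the slerp weights are sin((1−f)δ)/sin δ = 1.0164 and sin(fδ)/sin δ = 0.7132.
Weighted sum of the unit vectors: (1.0164)·(0.6618,0.3882,-0.6413) + (0.7132)·(0.1149,0.3667,0.9232) = (0.7546, 0.6561, 0.0066).
Converting back: φ = atan2(z, √(x²+y²)) = 0.38°, λ = atan2(y, x) = 41.01°.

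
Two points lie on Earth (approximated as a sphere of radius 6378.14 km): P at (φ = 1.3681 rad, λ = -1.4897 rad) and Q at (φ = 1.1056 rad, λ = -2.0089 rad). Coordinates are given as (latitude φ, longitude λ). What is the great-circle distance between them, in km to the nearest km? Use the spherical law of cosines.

In radians: φ₁ = 1.3681, φ₂ = 1.1056, Δλ = -29.748° = -0.5192 rad.
cos c = sin φ₁ sin φ₂ + cos φ₁ cos φ₂ cos Δλ = (0.9795)(0.8937) + (0.2013)(0.4486)(0.8682) = 0.95384,
so c = arccos(0.95384) = 0.30501 rad.
Distance = R·c = 6378.14 × 0.3050 ≈ 1945 km.

1945 km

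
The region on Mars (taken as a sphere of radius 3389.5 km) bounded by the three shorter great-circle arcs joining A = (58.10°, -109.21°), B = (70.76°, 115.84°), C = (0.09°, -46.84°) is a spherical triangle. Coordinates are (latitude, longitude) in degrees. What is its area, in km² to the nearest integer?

7241643 km²

Side lengths (central angles): a = 1.8893, b = 1.3218, c = 0.8250 rad; semiperimeter s = 2.0181.
By l'Huilier's theorem, tan(E/4) = √[tan(s/2) tan((s−a)/2) tan((s−b)/2) tan((s−c)/2)], giving spherical excess E = 0.6303 rad.
Area = E·R² = 0.6303 × (3389.5)² ≈ 7241643 km².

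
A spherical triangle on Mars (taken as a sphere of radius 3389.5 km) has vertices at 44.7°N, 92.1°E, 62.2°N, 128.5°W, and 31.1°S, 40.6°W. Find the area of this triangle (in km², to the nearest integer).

30048204 km²

Side lengths (central angles): a = 2.0289, b = 2.4592, c = 1.1912 rad; semiperimeter s = 2.8397.
By l'Huilier's theorem, tan(E/4) = √[tan(s/2) tan((s−a)/2) tan((s−b)/2) tan((s−c)/2)], giving spherical excess E = 2.6155 rad.
Area = E·R² = 2.6155 × (3389.5)² ≈ 30048204 km².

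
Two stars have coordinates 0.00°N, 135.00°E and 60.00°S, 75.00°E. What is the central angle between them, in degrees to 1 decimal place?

Let φ₁ = 0.0000 rad, φ₂ = -1.0472 rad, and Δλ = -1.0472 rad.
cos c = sin φ₁ sin φ₂ + cos φ₁ cos φ₂ cos Δλ = (0.0000)(-0.8660) + (1.0000)(0.5000)(0.5000) = 0.25000,
so c = arccos(0.25000) = 1.31812 rad.
So the angular separation is 75.5°.

75.5°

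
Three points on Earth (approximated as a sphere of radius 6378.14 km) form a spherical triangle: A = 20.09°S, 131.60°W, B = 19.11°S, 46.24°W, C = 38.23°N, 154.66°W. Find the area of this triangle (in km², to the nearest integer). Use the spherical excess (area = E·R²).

42303832 km²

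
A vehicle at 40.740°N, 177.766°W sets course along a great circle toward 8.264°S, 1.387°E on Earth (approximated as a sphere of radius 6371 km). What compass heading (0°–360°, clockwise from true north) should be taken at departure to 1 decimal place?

1.6°

Δλ = 179.153° = 3.1268 rad.
y = sin Δλ · cos φ₂ = (0.0148)(0.9896) = 0.0146
x = cos φ₁ sin φ₂ − sin φ₁ cos φ₂ cos Δλ = (0.7577)(-0.1437) − (0.6526)(0.9896)(-0.9999) = 0.5369
θ = atan2(y, x) = 1.56°, so the bearing is 1.6°.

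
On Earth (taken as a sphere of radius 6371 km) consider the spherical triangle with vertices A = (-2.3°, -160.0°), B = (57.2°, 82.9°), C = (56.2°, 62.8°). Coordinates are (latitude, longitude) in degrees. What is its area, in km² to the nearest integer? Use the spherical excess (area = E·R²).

5070220 km²

Side lengths (central angles): a = 0.1927, b = 2.0277, c = 1.8549 rad; semiperimeter s = 2.0377.
By l'Huilier's theorem, tan(E/4) = √[tan(s/2) tan((s−a)/2) tan((s−b)/2) tan((s−c)/2)], giving spherical excess E = 0.1249 rad.
Area = E·R² = 0.1249 × (6371)² ≈ 5070220 km².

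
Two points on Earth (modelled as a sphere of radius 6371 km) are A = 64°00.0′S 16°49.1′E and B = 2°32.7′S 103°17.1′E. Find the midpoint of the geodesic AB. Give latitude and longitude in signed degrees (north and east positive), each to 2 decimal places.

Central angle δ = 1.5038 rad. Interpolating on the sphere with fraction f = 0.5:
P = [sin((1−f)δ)·A + sin(fδ)·B] / sin δ = 0.6846·A + 0.6846·B in Cartesian coordinates,
giving P = (0.1301, 0.7524, -0.6457), i.e. latitude -40.22°, longitude 80.19°.

-40.22°, 80.19°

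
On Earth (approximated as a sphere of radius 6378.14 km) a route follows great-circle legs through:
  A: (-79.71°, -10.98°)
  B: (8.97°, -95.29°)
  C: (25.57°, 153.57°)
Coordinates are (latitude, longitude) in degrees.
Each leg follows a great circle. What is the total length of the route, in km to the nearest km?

22545 km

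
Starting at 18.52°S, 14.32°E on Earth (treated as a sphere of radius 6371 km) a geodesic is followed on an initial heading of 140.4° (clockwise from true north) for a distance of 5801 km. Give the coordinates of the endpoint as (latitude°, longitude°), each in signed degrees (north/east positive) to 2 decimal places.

-50.52°, 66.68°

Angular distance δ = d/R = 5801/6371 = 0.91053 rad; initial bearing θ = 2.4504 rad.
sin φ₂ = sin φ₁ cos δ + cos φ₁ sin δ cos θ = (-0.3176)(0.6133) + (0.9482)(0.7898)(-0.7705) = -0.7719, so φ₂ = -50.52°.
Δλ = atan2(sin θ sin δ cos φ₁, cos δ − sin φ₁ sin φ₂) = atan2(0.4774, 0.3682) = 52.361°.
λ₂ = 14.320° + 52.361° = 66.68°.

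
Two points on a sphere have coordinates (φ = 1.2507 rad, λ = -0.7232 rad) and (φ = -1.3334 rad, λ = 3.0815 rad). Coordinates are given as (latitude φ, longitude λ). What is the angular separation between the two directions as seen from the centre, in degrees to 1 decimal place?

In radians: φ₁ = 1.2507, φ₂ = -1.3334, Δλ = -142.007° = -2.4785 rad.
cos c = sin φ₁ sin φ₂ + cos φ₁ cos φ₂ cos Δλ = (0.9492)(-0.9720) + (0.3147)(0.2352)(-0.7881) = -0.98090,
so c = arccos(-0.98090) = 2.94584 rad.
So the angular separation is 168.8°.

168.8°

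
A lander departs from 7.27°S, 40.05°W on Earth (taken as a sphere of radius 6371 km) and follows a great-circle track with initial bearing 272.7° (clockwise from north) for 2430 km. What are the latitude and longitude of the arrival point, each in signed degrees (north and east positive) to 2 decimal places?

Angular distance δ = d/R = 2430/6371 = 0.38142 rad; initial bearing θ = 4.7595 rad.
sin φ₂ = sin φ₁ cos δ + cos φ₁ sin δ cos θ = (-0.1265)(0.9281) + (0.9920)(0.3722)(0.0471) = -0.1001, so φ₂ = -5.74°.
Δλ = atan2(sin θ sin δ cos φ₁, cos δ − sin φ₁ sin φ₂) = atan2(-0.3688, 0.9155) = -21.944°.
λ₂ = -40.050° − 21.944° = -61.99°.

-5.74°, -61.99°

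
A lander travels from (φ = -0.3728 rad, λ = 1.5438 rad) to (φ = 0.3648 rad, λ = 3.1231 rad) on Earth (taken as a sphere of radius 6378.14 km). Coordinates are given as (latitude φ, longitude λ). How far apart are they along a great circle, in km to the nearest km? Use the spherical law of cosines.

10898 km

Let φ₁ = -0.3728 rad, φ₂ = 0.3648 rad, and Δλ = 1.5793 rad.
cos c = sin φ₁ sin φ₂ + cos φ₁ cos φ₂ cos Δλ = (-0.3642)(0.3568) + (0.9313)(0.9342)(-0.0085) = -0.13734,
so c = arccos(-0.13734) = 1.70857 rad.
Distance = R·c = 6378.14 × 1.7086 ≈ 10898 km.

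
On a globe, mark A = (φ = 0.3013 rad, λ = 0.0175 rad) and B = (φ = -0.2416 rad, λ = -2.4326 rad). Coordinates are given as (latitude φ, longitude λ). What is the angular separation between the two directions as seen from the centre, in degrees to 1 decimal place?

141.7°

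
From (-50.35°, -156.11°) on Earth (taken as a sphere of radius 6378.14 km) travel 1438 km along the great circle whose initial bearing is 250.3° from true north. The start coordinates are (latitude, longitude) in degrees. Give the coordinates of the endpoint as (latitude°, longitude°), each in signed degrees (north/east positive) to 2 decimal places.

Angular distance δ = d/R = 1438/6378.14 = 0.22546 rad; initial bearing θ = 4.3686 rad.
sin φ₂ = sin φ₁ cos δ + cos φ₁ sin δ cos θ = (-0.7700)(0.9747) + (0.6381)(0.2236)(-0.3371) = -0.7986, so φ₂ = -52.99°.
Δλ = atan2(sin θ sin δ cos φ₁, cos δ − sin φ₁ sin φ₂) = atan2(-0.1343, 0.3598) = -20.467°.
λ₂ = -156.110° − 20.467° = -176.58°.

-52.99°, -176.58°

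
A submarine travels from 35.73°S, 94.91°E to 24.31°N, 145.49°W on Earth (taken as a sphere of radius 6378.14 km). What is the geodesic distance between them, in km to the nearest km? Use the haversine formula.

14170 km

Let φ₁ = -0.6236 rad, φ₂ = 0.4243 rad, and Δλ = 2.0874 rad.
Haversine: a = sin²(Δφ/2) + cos φ₁ cos φ₂ sin²(Δλ/2) = 0.2503 + (0.8118)(0.9113)(0.7470) = 0.80291.
Central angle c = 2·arcsin(√a) = 2.22159 rad.
Distance = R·c = 6378.14 × 2.2216 ≈ 14170 km.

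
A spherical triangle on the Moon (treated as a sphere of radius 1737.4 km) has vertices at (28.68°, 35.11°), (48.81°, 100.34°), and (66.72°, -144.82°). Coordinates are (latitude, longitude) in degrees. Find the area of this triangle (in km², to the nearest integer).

1543002 km²

Side lengths (central angles): a = 0.9497, b = 1.4765, c = 0.9233 rad; semiperimeter s = 1.6748.
By l'Huilier's theorem, tan(E/4) = √[tan(s/2) tan((s−a)/2) tan((s−b)/2) tan((s−c)/2)], giving spherical excess E = 0.5112 rad.
Area = E·R² = 0.5112 × (1737.4)² ≈ 1543002 km².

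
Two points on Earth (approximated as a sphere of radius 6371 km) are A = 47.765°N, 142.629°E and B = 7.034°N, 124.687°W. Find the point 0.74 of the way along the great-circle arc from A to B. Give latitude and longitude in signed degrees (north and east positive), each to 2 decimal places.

The central angle between A and B is δ = 1.5113 rad.
With f = 0.74, the slerp weights are sin((1−f)δ)/sin δ = 0.3836 and sin(fδ)/sin δ = 0.9010.
Weighted sum of the unit vectors: (0.3836)·(-0.5342,0.4080,0.7404) + (0.9010)·(-0.5648,-0.8161,0.1225) = (-0.7138, -0.5788, 0.3943).
Converting back: φ = atan2(z, √(x²+y²)) = 23.22°, λ = atan2(y, x) = -140.96°.

23.22°, -140.96°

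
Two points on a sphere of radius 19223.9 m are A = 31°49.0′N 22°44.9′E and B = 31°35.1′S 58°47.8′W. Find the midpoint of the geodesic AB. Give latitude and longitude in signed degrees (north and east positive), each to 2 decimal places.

0.15°, -18.09°

The central angle between A and B is δ = 1.7413 rad.
With f = 0.5, the slerp weights are sin((1−f)δ)/sin δ = 0.7760 and sin(fδ)/sin δ = 0.7760.
Weighted sum of the unit vectors: (0.7760)·(0.7836,0.3286,0.5272) + (0.7760)·(0.4413,-0.7286,-0.5238) = (0.9506, -0.3104, 0.0027).
Converting back: φ = atan2(z, √(x²+y²)) = 0.15°, λ = atan2(y, x) = -18.09°.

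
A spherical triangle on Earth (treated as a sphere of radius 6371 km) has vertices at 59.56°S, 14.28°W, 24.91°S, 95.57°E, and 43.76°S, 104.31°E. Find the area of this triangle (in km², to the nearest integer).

Side lengths (central angles): a = 0.3518, b = 1.1360, c = 1.3622 rad; semiperimeter s = 1.4250.
By l'Huilier's theorem, tan(E/4) = √[tan(s/2) tan((s−a)/2) tan((s−b)/2) tan((s−c)/2)], giving spherical excess E = 0.1937 rad.
Area = E·R² = 0.1937 × (6371)² ≈ 7862669 km².

7862669 km²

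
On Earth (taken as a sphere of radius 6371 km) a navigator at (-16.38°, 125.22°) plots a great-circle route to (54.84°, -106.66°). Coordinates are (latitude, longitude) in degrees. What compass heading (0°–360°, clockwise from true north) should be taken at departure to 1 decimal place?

Δλ = 128.120° = 2.2361 rad.
y = sin Δλ · cos φ₂ = (0.7867)(0.5759) = 0.4530
x = cos φ₁ sin φ₂ − sin φ₁ cos φ₂ cos Δλ = (0.9594)(0.8175) − (-0.2820)(0.5759)(-0.6173) = 0.6841
θ = atan2(y, x) = 33.51°, so the bearing is 33.5°.

33.5°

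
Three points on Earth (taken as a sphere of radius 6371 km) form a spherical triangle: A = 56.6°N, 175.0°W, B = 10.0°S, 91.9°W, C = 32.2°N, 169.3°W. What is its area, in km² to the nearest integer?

16047768 km²

Side lengths (central angles): a = 1.4814, b = 0.4314, c = 1.6507 rad; semiperimeter s = 1.7818.
By l'Huilier's theorem, tan(E/4) = √[tan(s/2) tan((s−a)/2) tan((s−b)/2) tan((s−c)/2)], giving spherical excess E = 0.3954 rad.
Area = E·R² = 0.3954 × (6371)² ≈ 16047768 km².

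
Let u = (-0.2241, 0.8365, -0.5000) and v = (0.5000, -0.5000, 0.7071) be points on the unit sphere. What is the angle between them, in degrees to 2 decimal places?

152.11°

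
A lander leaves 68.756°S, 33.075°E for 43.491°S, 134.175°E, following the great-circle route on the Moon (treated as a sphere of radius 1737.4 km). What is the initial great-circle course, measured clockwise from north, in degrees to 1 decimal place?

118.1°

With φ₁ = -1.2000, φ₂ = -0.7591, Δλ = 1.7645 rad, the forward-azimuth formula gives
θ = atan2( sin Δλ cos φ₂ , cos φ₁ sin φ₂ − sin φ₁ cos φ₂ cos Δλ ) = atan2(0.7119, -0.3796) = 118.06°.
So the initial bearing is 118.1°.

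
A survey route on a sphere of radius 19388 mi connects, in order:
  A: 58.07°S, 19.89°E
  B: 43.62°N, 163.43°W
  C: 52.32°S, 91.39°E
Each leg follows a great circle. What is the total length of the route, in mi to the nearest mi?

Leg A→B: central angle 2.8868 rad, distance 55969.9 mi.
Leg B→C: central angle 2.2941 rad, distance 44477.9 mi.
Total: 55969.9 + 44477.9 ≈ 100448 mi.

100448 mi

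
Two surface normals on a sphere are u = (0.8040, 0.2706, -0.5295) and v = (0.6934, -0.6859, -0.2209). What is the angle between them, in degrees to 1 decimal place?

u·v = 0.4889; |u| = 1.0000, |v| = 1.0000.
cos θ = (u·v)/(|u||v|) = 0.4888, so θ = 60.7°.

60.7°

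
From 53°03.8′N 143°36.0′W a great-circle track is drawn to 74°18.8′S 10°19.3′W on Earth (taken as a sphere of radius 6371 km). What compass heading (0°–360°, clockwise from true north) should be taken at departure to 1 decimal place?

155.4°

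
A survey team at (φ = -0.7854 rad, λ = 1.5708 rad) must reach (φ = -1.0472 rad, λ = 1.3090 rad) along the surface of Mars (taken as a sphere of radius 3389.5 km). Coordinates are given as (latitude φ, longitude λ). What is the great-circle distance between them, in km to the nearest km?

Let φ₁ = -0.7854 rad, φ₂ = -1.0472 rad, and Δλ = -0.2618 rad.
cos c = sin φ₁ sin φ₂ + cos φ₁ cos φ₂ cos Δλ = (-0.7071)(-0.8660) + (0.7071)(0.5000)(0.9659) = 0.95388,
so c = arccos(0.95388) = 0.30489 rad.
Distance = R·c = 3389.5 × 0.3049 ≈ 1033 km.

1033 km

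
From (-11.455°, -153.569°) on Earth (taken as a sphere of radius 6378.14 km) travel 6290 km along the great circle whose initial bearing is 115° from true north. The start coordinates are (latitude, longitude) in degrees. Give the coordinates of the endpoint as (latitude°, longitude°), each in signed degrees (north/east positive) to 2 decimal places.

Angular distance δ = d/R = 6290/6378.14 = 0.98618 rad; initial bearing θ = 2.0071 rad.
sin φ₂ = sin φ₁ cos δ + cos φ₁ sin δ cos θ = (-0.1986)(0.5519) + (0.9801)(0.8339)(-0.4226) = -0.4550, so φ₂ = -27.07°.
Δλ = atan2(sin θ sin δ cos φ₁, cos δ − sin φ₁ sin φ₂) = atan2(0.7407, 0.4615) = 58.075°.
λ₂ = -153.569° + 58.075° = -95.49°.

-27.07°, -95.49°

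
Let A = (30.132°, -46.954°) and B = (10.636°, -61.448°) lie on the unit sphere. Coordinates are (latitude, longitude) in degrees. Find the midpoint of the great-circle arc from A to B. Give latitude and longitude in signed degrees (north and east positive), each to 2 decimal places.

The central angle between A and B is δ = 0.4138 rad.
With f = 0.5, the slerp weights are sin((1−f)δ)/sin δ = 0.5109 and sin(fδ)/sin δ = 0.5109.
Weighted sum of the unit vectors: (0.5109)·(0.5903,-0.6321,0.5020) + (0.5109)·(0.4697,-0.8633,0.1846) = (0.5416, -0.7640, 0.3508).
Converting back: φ = atan2(z, √(x²+y²)) = 20.53°, λ = atan2(y, x) = -54.67°.

20.53°, -54.67°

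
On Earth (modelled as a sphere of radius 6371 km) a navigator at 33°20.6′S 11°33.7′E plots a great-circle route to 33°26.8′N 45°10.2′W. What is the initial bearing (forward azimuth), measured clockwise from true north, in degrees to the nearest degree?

316°

With φ₁ = -0.5820, φ₂ = 0.5838, Δλ = -0.9902 rad, the forward-azimuth formula gives
θ = atan2( sin Δλ cos φ₂ , cos φ₁ sin φ₂ − sin φ₁ cos φ₂ cos Δλ ) = atan2(-0.6977, 0.7120) = -44.42°.
Adding 360° brings this into [0°, 360°): 316°.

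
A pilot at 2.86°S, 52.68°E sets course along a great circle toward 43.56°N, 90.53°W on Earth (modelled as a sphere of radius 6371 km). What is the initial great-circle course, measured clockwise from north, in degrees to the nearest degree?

327°

With φ₁ = -0.0499, φ₂ = 0.7603, Δλ = -2.4995 rad, the forward-azimuth formula gives
θ = atan2( sin Δλ cos φ₂ , cos φ₁ sin φ₂ − sin φ₁ cos φ₂ cos Δλ ) = atan2(-0.4340, 0.6593) = -33.35°.
Adding 360° brings this into [0°, 360°): 327°.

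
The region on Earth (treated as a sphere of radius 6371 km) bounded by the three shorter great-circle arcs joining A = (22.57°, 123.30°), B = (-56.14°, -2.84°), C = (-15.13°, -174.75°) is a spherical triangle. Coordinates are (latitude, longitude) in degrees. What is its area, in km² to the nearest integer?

88579874 km²

Side lengths (central angles): a = 1.8920, b = 1.2461, c = 2.2423 rad; semiperimeter s = 2.6902.
By l'Huilier's theorem, tan(E/4) = √[tan(s/2) tan((s−a)/2) tan((s−b)/2) tan((s−c)/2)], giving spherical excess E = 2.1823 rad.
Area = E·R² = 2.1823 × (6371)² ≈ 88579874 km².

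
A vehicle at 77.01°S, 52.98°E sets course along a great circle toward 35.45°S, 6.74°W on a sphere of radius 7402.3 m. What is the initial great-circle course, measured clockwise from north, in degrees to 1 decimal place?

291.0°

With φ₁ = -1.3441, φ₂ = -0.6187, Δλ = -1.0423 rad, the forward-azimuth formula gives
θ = atan2( sin Δλ cos φ₂ , cos φ₁ sin φ₂ − sin φ₁ cos φ₂ cos Δλ ) = atan2(-0.7035, 0.2699) = -69.01°.
Adding 360° brings this into [0°, 360°): 291.0°.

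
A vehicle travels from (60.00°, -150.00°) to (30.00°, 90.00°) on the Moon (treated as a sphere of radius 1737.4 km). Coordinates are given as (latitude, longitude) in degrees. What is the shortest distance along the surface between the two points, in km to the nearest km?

With latitudes φ₁ = 60.000°, φ₂ = 30.000° and longitude difference Δλ = -120.000°:
Haversine: a = sin²(Δφ/2) + cos φ₁ cos φ₂ sin²(Δλ/2) = 0.0670 + (0.5000)(0.8660)(0.7500) = 0.39175.
Central angle c = 2·arcsin(√a) = 1.35256 rad.
Distance = R·c = 1737.4 × 1.3526 ≈ 2350 km.

2350 km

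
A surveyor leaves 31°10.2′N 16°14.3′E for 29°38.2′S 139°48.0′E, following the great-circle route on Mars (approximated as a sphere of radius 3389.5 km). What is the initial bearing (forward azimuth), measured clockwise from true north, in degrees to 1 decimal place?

Δλ = 123.562° = 2.1566 rad.
y = sin Δλ · cos φ₂ = (0.8333)(0.8692) = 0.7243
x = cos φ₁ sin φ₂ − sin φ₁ cos φ₂ cos Δλ = (0.8556)(-0.4945) − (0.5176)(0.8692)(-0.5528) = -0.1744
θ = atan2(y, x) = 103.54°, so the bearing is 103.5°.

103.5°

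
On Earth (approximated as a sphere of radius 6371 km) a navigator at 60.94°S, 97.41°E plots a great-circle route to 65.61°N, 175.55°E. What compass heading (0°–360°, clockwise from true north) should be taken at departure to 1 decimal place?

38.0°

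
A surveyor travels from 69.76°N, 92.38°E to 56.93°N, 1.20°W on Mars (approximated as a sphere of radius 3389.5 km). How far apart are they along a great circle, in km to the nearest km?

2322 km

With latitudes φ₁ = 69.760°, φ₂ = 56.930° and longitude difference Δλ = -93.580°:
cos c = sin φ₁ sin φ₂ + cos φ₁ cos φ₂ cos Δλ = (0.9383)(0.8380) + (0.3460)(0.5457)(-0.0624) = 0.77447,
so c = arccos(0.77447) = 0.68492 rad.
Distance = R·c = 3389.5 × 0.6849 ≈ 2322 km.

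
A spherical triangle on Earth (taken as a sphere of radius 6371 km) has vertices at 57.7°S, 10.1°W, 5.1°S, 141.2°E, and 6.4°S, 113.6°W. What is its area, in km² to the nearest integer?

Side lengths (central angles): a = 1.8231, b = 1.6005, c = 1.9733 rad; semiperimeter s = 2.6985.
By l'Huilier's theorem, tan(E/4) = √[tan(s/2) tan((s−a)/2) tan((s−b)/2) tan((s−c)/2)], giving spherical excess E = 2.4275 rad.
Area = E·R² = 2.4275 × (6371)² ≈ 98531973 km².

98531973 km²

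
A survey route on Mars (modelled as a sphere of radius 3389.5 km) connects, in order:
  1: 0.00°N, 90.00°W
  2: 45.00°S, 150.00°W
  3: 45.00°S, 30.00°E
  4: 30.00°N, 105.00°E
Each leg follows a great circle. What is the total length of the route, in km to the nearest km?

15413 km

Leg 1→2: central angle 1.2094 rad, distance 4099.4 km.
Leg 2→3: central angle 1.5708 rad, distance 5324.2 km.
Leg 3→4: central angle 1.7671 rad, distance 5989.6 km.
Total: 4099.4 + 5324.2 + 5989.6 ≈ 15413 km.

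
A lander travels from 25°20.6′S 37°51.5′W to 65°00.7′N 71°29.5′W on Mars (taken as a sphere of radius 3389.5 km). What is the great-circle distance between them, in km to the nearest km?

Let φ₁ = -0.4423 rad, φ₂ = 1.1347 rad, and Δλ = -0.5870 rad.
cos c = sin φ₁ sin φ₂ + cos φ₁ cos φ₂ cos Δλ = (-0.4280)(0.9064) + (0.9038)(0.4224)(0.8326) = -0.07011,
so c = arccos(-0.07011) = 1.64096 rad.
Distance = R·c = 3389.5 × 1.6410 ≈ 5562 km.

5562 km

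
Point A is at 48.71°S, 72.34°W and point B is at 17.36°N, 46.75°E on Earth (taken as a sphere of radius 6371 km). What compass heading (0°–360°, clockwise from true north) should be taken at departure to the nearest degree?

100°

With φ₁ = -0.8501, φ₂ = 0.3030, Δλ = 2.0785 rad, the forward-azimuth formula gives
θ = atan2( sin Δλ cos φ₂ , cos φ₁ sin φ₂ − sin φ₁ cos φ₂ cos Δλ ) = atan2(0.8341, -0.1518) = 100.31°.
So the initial bearing is 100°.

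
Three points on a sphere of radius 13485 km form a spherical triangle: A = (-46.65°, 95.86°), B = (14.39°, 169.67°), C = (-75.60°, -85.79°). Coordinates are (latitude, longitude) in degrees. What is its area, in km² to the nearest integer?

Side lengths (central angles): a = 1.8767, b = 1.0078, c = 1.5661 rad; semiperimeter s = 2.2253.
By l'Huilier's theorem, tan(E/4) = √[tan(s/2) tan((s−a)/2) tan((s−b)/2) tan((s−c)/2)], giving spherical excess E = 1.1357 rad.
Area = E·R² = 1.1357 × (13485)² ≈ 206526676 km².

206526676 km²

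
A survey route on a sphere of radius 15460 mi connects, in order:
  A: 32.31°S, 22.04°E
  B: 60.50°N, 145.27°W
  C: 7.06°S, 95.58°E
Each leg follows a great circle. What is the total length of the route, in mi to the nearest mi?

Leg A→B: central angle 2.6285 rad, distance 40636.3 mi.
Leg B→C: central angle 1.9231 rad, distance 29730.4 mi.
Total: 40636.3 + 29730.4 ≈ 70367 mi.

70367 mi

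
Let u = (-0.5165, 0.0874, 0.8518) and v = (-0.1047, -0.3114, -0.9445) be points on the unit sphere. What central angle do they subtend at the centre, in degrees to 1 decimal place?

u·v = -0.7777; |u| = 1.0000, |v| = 1.0000.
cos θ = (u·v)/(|u||v|) = -0.7777, so θ = 141.0°.

141.0°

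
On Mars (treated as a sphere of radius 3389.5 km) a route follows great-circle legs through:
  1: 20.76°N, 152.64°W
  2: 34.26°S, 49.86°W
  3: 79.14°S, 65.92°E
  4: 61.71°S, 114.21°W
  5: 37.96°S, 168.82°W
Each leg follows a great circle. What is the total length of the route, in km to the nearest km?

Leg 1→2: central angle 1.9503 rad, distance 6610.7 km.
Leg 2→3: central angle 1.0643 rad, distance 3607.3 km.
Leg 3→4: central angle 0.6833 rad, distance 2316.0 km.
Leg 4→5: central angle 0.7105 rad, distance 2408.2 km.
Total: 6610.7 + 3607.3 + 2316.0 + 2408.2 ≈ 14942 km.

14942 km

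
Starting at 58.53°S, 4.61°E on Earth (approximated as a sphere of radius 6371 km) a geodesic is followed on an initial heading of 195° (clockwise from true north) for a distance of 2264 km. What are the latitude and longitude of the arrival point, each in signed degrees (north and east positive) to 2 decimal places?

Angular distance δ = d/R = 2264/6371 = 0.35536 rad; initial bearing θ = 3.4034 rad.
sin φ₂ = sin φ₁ cos δ + cos φ₁ sin δ cos θ = (-0.8529)(0.9375) + (0.5221)(0.3479)(-0.9659) = -0.9751, so φ₂ = -77.18°.
Δλ = atan2(sin θ sin δ cos φ₁, cos δ − sin φ₁ sin φ₂) = atan2(-0.0470, 0.1059) = -23.944°.
λ₂ = 4.610° − 23.944° = -19.33°.

-77.18°, -19.33°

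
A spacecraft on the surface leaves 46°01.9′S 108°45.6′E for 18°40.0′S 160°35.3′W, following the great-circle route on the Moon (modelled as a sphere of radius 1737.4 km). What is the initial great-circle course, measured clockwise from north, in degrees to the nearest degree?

Δλ = 90.652° = 1.5822 rad.
y = sin Δλ · cos φ₂ = (0.9999)(0.9474) = 0.9473
x = cos φ₁ sin φ₂ − sin φ₁ cos φ₂ cos Δλ = (0.6943)(-0.3201) − (-0.7197)(0.9474)(-0.0114) = -0.2300
θ = atan2(y, x) = 103.64°, so the bearing is 104°.

104°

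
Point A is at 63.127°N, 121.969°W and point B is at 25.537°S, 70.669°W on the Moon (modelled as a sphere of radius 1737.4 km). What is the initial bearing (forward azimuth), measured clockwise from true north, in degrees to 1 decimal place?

134.8°

With φ₁ = 1.1018, φ₂ = -0.4457, Δλ = 0.8954 rad, the forward-azimuth formula gives
θ = atan2( sin Δλ cos φ₂ , cos φ₁ sin φ₂ − sin φ₁ cos φ₂ cos Δλ ) = atan2(0.7042, -0.6981) = 134.75°.
So the initial bearing is 134.8°.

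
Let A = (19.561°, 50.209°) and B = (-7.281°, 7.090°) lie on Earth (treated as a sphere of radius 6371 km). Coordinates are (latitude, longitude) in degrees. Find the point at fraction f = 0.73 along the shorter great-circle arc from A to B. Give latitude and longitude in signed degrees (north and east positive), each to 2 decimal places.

0.21°, 18.42°

The central angle between A and B is δ = 0.8765 rad.
With f = 0.73, the slerp weights are sin((1−f)δ)/sin δ = 0.3051 and sin(fδ)/sin δ = 0.7769.
Weighted sum of the unit vectors: (0.3051)·(0.6031,0.7240,0.3348) + (0.7769)·(0.9844,0.1224,-0.1267) = (0.9487, 0.3160, 0.0037).
Converting back: φ = atan2(z, √(x²+y²)) = 0.21°, λ = atan2(y, x) = 18.42°.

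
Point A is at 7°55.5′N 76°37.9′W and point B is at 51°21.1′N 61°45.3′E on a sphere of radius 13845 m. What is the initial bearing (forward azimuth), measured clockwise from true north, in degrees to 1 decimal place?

With φ₁ = 0.1383, φ₂ = 0.8963, Δλ = 2.4153 rad, the forward-azimuth formula gives
θ = atan2( sin Δλ cos φ₂ , cos φ₁ sin φ₂ − sin φ₁ cos φ₂ cos Δλ ) = atan2(0.4148, 0.8379) = 26.33°.
So the initial bearing is 26.3°.

26.3°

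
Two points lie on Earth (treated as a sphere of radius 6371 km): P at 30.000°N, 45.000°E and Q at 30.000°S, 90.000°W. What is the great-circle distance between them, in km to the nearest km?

With latitudes φ₁ = 30.000°, φ₂ = -30.000° and longitude difference Δλ = -135.000°:
cos c = sin φ₁ sin φ₂ + cos φ₁ cos φ₂ cos Δλ = (0.5000)(-0.5000) + (0.8660)(0.8660)(-0.7071) = -0.78033,
so c = arccos(-0.78033) = 2.46599 rad.
Distance = R·c = 6371 × 2.4660 ≈ 15711 km.

15711 km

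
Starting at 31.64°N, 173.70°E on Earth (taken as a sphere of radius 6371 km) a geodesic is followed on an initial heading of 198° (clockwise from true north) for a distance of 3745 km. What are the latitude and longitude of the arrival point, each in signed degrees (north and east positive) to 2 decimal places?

Angular distance δ = d/R = 3745/6371 = 0.58782 rad; initial bearing θ = 3.4558 rad.
sin φ₂ = sin φ₁ cos δ + cos φ₁ sin δ cos θ = (0.5246)(0.8322) + (0.8514)(0.5545)(-0.9511) = -0.0125, so φ₂ = -0.72°.
Δλ = atan2(sin θ sin δ cos φ₁, cos δ − sin φ₁ sin φ₂) = atan2(-0.1459, 0.8387) = -9.868°.
λ₂ = 173.700° − 9.868° = 163.83°.

-0.72°, 163.83°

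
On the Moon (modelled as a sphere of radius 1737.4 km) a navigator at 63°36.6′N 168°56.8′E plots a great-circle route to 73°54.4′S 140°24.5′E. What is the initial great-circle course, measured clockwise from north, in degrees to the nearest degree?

192°

Δλ = -28.538° = -0.4981 rad.
y = sin Δλ · cos φ₂ = (-0.4777)(0.2772) = -0.1324
x = cos φ₁ sin φ₂ − sin φ₁ cos φ₂ cos Δλ = (0.4445)(-0.9608) − (0.8958)(0.2772)(0.8785) = -0.6452
θ = atan2(y, x) = -168.40°; adding 360° gives 192°.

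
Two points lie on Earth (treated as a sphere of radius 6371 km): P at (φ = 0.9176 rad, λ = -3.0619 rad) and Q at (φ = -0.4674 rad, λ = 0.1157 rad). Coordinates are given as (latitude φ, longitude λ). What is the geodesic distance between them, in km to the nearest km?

17142 km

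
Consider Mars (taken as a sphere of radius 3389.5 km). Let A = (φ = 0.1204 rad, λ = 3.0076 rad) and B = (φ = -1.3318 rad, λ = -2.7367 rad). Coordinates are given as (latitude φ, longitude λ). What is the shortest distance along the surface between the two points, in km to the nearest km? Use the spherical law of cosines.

Let φ₁ = 0.1204 rad, φ₂ = -1.3318 rad, and Δλ = 0.5389 rad.
cos c = sin φ₁ sin φ₂ + cos φ₁ cos φ₂ cos Δλ = (0.1201)(-0.9716) + (0.9928)(0.2367)(0.8583) = 0.08501,
so c = arccos(0.08501) = 1.48568 rad.
Distance = R·c = 3389.5 × 1.4857 ≈ 5036 km.

5036 km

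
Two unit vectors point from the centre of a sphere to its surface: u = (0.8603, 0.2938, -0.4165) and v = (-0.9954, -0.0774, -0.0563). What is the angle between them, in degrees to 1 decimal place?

u·v = -0.8556; |u| = 1.0000, |v| = 1.0000.
cos θ = (u·v)/(|u||v|) = -0.8557, so θ = 148.8°.

148.8°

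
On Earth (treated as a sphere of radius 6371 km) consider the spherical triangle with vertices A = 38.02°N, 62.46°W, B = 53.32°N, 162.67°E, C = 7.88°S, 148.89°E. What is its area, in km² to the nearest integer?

Side lengths (central angles): a = 1.0875, b = 2.4202, c = 1.4081 rad; semiperimeter s = 2.4579.
By l'Huilier's theorem, tan(E/4) = √[tan(s/2) tan((s−a)/2) tan((s−b)/2) tan((s−c)/2)], giving spherical excess E = 0.6282 rad.
Area = E·R² = 0.6282 × (6371)² ≈ 25498219 km².

25498219 km²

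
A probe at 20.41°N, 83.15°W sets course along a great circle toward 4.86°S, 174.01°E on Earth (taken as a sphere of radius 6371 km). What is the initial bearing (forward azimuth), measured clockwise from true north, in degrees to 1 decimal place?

Δλ = -102.840° = -1.7949 rad.
y = sin Δλ · cos φ₂ = (-0.9750)(0.9964) = -0.9715
x = cos φ₁ sin φ₂ − sin φ₁ cos φ₂ cos Δλ = (0.9372)(-0.0847) − (0.3487)(0.9964)(-0.2222) = -0.0022
θ = atan2(y, x) = -90.13°; adding 360° gives 269.9°.

269.9°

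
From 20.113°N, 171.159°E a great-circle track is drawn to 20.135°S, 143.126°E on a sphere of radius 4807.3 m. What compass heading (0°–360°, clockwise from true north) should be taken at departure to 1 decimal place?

With φ₁ = 0.3510, φ₂ = -0.3514, Δλ = -0.4893 rad, the forward-azimuth formula gives
θ = atan2( sin Δλ cos φ₂ , cos φ₁ sin φ₂ − sin φ₁ cos φ₂ cos Δλ ) = atan2(-0.4413, -0.6082) = -144.04°.
Adding 360° brings this into [0°, 360°): 216.0°.

216.0°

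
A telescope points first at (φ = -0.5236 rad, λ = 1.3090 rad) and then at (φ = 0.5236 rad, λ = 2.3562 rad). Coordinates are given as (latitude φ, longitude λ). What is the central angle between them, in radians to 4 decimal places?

1.4455 rad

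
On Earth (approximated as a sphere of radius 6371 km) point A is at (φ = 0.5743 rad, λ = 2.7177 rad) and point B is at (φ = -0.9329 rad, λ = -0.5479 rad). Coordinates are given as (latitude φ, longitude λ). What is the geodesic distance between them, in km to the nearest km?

17662 km

In radians: φ₁ = 0.5743, φ₂ = -0.9329, Δλ = 172.895° = 3.0176 rad.
Haversine: a = sin²(Δφ/2) + cos φ₁ cos φ₂ sin²(Δλ/2) = 0.4682 + (0.8396)(0.5955)(0.9962) = 0.96627.
Central angle c = 2·arcsin(√a) = 2.77221 rad.
Distance = R·c = 6371 × 2.7722 ≈ 17662 km.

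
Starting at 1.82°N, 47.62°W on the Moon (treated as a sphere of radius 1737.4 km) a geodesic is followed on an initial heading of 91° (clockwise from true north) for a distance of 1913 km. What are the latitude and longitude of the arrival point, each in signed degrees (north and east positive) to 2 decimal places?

-0.07°, 15.45°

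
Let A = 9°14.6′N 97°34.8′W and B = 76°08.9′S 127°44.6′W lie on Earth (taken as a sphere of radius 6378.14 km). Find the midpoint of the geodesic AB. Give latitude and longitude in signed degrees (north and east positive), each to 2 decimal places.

-34.03°, -103.33°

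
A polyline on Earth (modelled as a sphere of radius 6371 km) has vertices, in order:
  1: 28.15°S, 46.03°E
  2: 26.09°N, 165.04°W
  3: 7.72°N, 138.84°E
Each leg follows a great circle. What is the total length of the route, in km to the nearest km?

Leg 1→2: central angle 2.6589 rad, distance 16939.9 km.
Leg 2→3: central angle 0.9822 rad, distance 6257.6 km.
Total: 16939.9 + 6257.6 ≈ 23197 km.

23197 km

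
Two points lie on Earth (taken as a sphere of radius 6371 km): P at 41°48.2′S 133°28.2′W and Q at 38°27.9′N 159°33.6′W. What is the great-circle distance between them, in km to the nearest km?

Let φ₁ = -0.7296 rad, φ₂ = 0.6713 rad, and Δλ = -0.4554 rad.
Haversine: a = sin²(Δφ/2) + cos φ₁ cos φ₂ sin²(Δλ/2) = 0.4155 + (0.7454)(0.7830)(0.0509) = 0.44522.
Central angle c = 2·arcsin(√a) = 1.46102 rad.
Distance = R·c = 6371 × 1.4610 ≈ 9308 km.

9308 km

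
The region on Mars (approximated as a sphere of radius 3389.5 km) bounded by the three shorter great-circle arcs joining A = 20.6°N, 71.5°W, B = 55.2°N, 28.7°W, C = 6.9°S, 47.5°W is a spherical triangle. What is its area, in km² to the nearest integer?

3262937 km²

Side lengths (central angles): a = 1.1178, b = 0.6323, c = 0.8218 rad; semiperimeter s = 1.2859.
By l'Huilier's theorem, tan(E/4) = √[tan(s/2) tan((s−a)/2) tan((s−b)/2) tan((s−c)/2)], giving spherical excess E = 0.2840 rad.
Area = E·R² = 0.2840 × (3389.5)² ≈ 3262937 km².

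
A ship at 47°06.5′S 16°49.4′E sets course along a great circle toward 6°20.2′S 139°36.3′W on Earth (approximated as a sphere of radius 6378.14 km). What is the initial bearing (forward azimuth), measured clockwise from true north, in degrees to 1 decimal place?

208.2°

Δλ = -156.428° = -2.7302 rad.
y = sin Δλ · cos φ₂ = (-0.3999)(0.9939) = -0.3975
x = cos φ₁ sin φ₂ − sin φ₁ cos φ₂ cos Δλ = (0.6806)(-0.1104) − (-0.7326)(0.9939)(-0.9166) = -0.7425
θ = atan2(y, x) = -151.84°; adding 360° gives 208.2°.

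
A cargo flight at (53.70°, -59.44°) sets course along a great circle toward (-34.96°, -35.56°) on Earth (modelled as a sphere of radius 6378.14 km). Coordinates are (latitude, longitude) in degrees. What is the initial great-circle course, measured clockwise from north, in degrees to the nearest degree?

With φ₁ = 0.9372, φ₂ = -0.6102, Δλ = 0.4168 rad, the forward-azimuth formula gives
θ = atan2( sin Δλ cos φ₂ , cos φ₁ sin φ₂ − sin φ₁ cos φ₂ cos Δλ ) = atan2(0.3318, -0.9432) = 160.62°.
So the initial bearing is 161°.

161°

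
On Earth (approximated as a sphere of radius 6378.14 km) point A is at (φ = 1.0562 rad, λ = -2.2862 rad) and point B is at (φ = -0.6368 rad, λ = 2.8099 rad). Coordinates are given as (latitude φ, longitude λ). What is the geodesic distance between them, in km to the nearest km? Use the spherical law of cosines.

Let φ₁ = 1.0562 rad, φ₂ = -0.6368 rad, and Δλ = -1.1871 rad.
cos c = sin φ₁ sin φ₂ + cos φ₁ cos φ₂ cos Δλ = (0.8705)(-0.5946) + (0.4922)(0.8040)(0.3744) = -0.36947,
so c = arccos(-0.36947) = 1.94924 rad.
Distance = R·c = 6378.14 × 1.9492 ≈ 12433 km.

12433 km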